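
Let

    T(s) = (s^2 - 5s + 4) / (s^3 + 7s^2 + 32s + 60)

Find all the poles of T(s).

s = -2 ± 4j, -3

The poles are the roots of the denominator s^3 + 7s^2 + 32s + 60 = 0.
Trying s = -3: the polynomial evaluates to 0, so (s + 3) is a factor.
Dividing out leaves s^2 + 4s + 20 = 0.
The quadratic formula then gives s = -2 ± 4j.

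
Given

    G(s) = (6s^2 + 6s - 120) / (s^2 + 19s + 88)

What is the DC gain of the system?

Set s = 0: G(0) = (-120) / (88) = -15/11.

G(0) = -15/11 ≈ -1.364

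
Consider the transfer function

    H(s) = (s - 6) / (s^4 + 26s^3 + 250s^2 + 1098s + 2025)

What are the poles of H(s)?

The poles are the roots of the denominator s^4 + 26s^3 + 250s^2 + 1098s + 2025 = 0.
Trying s = -9: the polynomial evaluates to 0, so (s + 9) is a factor.
Dividing out leaves s^3 + 17s^2 + 97s + 225 = 0.
This factors further as (s + 9)(s^2 + 8s + 25) = 0.

s = -9, -9, -4 + 3j, -4 - 3j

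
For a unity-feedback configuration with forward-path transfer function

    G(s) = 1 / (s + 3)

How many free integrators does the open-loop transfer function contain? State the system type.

Type 0

The denominator has no factor of s at the origin — no free integrator — so this is a Type 0 system.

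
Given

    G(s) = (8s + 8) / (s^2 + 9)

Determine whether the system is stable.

marginally stable

The denominator s^2 + 9 factors as (s^2 + 9), giving poles at s = 3j, -3j.
Since the simple pole(s) at s = 3j, -3j lie on the jω-axis with none in the right half-plane, the system is marginally stable.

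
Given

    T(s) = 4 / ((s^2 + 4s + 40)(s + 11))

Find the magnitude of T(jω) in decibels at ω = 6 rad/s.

Substitute s = j6: numerator = 4, denominator = -100 + j288.
|T(j6)| = |4| / |-100 + j288| = 4 / 304.87 ≈ 0.01312.
In decibels: 20·log₁₀(0.01312) ≈ -37.6 dB.

|T(j6)|_dB ≈ -37.6 dB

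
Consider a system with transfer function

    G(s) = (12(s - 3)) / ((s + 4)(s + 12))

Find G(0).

G(0) = -3/4 ≈ -0.7500

At s = 0 each factor (s + a) contributes a and each (s^2 + bs + c) contributes c.
G(0) = 12·(-3) / ((4) · (12)) = -36/48 = -3/4.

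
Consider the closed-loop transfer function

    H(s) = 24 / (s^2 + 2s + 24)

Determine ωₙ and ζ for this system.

ωₙ ≈ 4.899 rad/s, ζ ≈ 0.2041

Compare the denominator to the standard form s^2 + 2ζωₙs + ωₙ².
ωₙ² = 24, so ωₙ = √24 ≈ 4.899 rad/s.
2ζωₙ = 2, so ζ = 2/(2·√24) ≈ 0.2041.
With ζ = 0.2041 the response is underdamped.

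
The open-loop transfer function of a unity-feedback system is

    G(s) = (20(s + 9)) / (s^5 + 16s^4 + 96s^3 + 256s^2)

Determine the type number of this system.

The denominator has 2 factors of s at the origin (free integrators), so this is a Type 2 system.

Type 2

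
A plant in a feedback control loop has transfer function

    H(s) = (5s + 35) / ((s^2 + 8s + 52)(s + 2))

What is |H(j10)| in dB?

|H(j10)|_dB ≈ -23.9 dB

Substitute s = j10: numerator = 35 + j50, denominator = -896 - j320.
|H(j10)| = |35 + j50| / |-896 - j320| = 61.033 / 951.43 ≈ 0.06415.
In decibels: 20·log₁₀(0.06415) ≈ -23.9 dB.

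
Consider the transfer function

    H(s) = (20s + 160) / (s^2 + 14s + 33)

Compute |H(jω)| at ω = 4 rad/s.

|H(j4)| ≈ 3.057

Substitute s = j4: numerator = 160 + j80, denominator = 17 + j56.
|H(j4)| = |160 + j80| / |17 + j56| = 178.89 / 58.523 ≈ 3.057.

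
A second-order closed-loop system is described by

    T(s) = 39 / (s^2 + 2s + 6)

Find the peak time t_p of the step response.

t_p ≈ 1.405 s

Comparing s^2 + 2s + 6 to s^2 + 2ζωₙs + ωₙ²: ωₙ = √6 ≈ 2.449 rad/s and ζ = 2/(2·√6) ≈ 0.4082.
ζωₙ = 2/2 = 1, so ω_d = ωₙ√(1−ζ²) = √(ωₙ² − (ζωₙ)²) = √(6 − 1²) = √5 ≈ 2.236 rad/s.
t_p = π/ω_d = π/2.236 ≈ 1.405 s.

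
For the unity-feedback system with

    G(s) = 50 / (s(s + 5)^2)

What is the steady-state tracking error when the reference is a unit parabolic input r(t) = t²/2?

G(s) has one pole at the origin.
This is a Type 1 system; Ka = lim_{s→0} s^2·G(s) = 0, so the steady-state error for a parabola input is infinite.

e_ss = ∞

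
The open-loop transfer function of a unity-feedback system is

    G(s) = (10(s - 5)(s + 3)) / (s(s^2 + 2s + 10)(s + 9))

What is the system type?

Type 1

The denominator has 1 factor of s at the origin (free integrator), so this is a Type 1 system.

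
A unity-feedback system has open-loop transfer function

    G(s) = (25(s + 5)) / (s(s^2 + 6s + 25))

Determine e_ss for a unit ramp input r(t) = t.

e_ss = 0.2000

G(s) has one pole at the origin.
This is a Type 1 system. Kv = lim_{s→0} s·G(s) = 125/25 = 5.
e_ss = 1/Kv = 1/(5) = 1/5 ≈ 0.2000.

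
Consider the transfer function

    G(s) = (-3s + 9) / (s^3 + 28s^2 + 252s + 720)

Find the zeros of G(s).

s = 3

Set the numerator to zero: -3s + 9 = 0, i.e. -3·(s - 3) = 0.
So s = 3.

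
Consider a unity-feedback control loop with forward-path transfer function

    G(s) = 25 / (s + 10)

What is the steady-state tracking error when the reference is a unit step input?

e_ss = 0.2857

G(s) has no poles at the origin.
This is a Type 0 system. Kp = lim_{s→0} G(s) = 25/10 = 5/2.
e_ss = 1/(1 + Kp) = 1/(1 + 5/2) = 2/7 ≈ 0.2857.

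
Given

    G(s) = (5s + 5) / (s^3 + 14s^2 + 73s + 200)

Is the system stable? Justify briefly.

The denominator s^3 + 14s^2 + 73s + 200 factors as (s^2 + 6s + 25)(s + 8), giving poles at s = -3 ± 4j, -8.
Since all poles lie strictly in the left half-plane, the system is stable.

stable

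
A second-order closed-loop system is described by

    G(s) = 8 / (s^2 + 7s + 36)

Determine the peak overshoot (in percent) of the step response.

%OS ≈ 10.5%

Comparing s^2 + 7s + 36 to s^2 + 2ζωₙs + ωₙ²: ωₙ = 6 rad/s and ζ = 7/(2·6) ≈ 0.5833.
%OS = 100·exp(−πζ/√(1−ζ²)) = 100·exp(−π·0.5833/√(1−0.5833²)) ≈ 10.5%.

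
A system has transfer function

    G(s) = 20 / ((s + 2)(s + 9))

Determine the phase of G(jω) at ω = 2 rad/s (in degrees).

∠G(j2) ≈ -57.53°

At s = j2: numerator = 20, denominator = 14 + j22.
∠G = ∠num − ∠den = 0° − (57.529°) = -57.53°.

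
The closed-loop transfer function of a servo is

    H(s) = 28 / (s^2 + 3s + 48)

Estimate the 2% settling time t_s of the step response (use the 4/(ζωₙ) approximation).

Comparing s^2 + 3s + 48 to s^2 + 2ζωₙs + ωₙ²: ωₙ = √48 ≈ 6.928 rad/s and ζ = 3/(2·√48) ≈ 0.2165.
ζωₙ = 3/2 = 1.5, so t_s ≈ 4/(ζωₙ) = 4/1.5 ≈ 2.667 s.

t_s ≈ 2.667 s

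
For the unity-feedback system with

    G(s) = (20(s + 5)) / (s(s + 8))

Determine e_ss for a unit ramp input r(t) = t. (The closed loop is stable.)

e_ss = 0.08000

G(s) has one pole at the origin.
This is a Type 1 system. Kv = lim_{s→0} s·G(s) = 100/8 = 25/2.
e_ss = 1/Kv = 1/(25/2) = 2/25 ≈ 0.08000.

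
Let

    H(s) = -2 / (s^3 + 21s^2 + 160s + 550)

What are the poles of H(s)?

The poles are the roots of the denominator s^3 + 21s^2 + 160s + 550 = 0.
Trying s = -11: the polynomial evaluates to 0, so (s + 11) is a factor.
Dividing out leaves s^2 + 10s + 50 = 0.
The quadratic formula then gives s = -5 ± 5j.

s = -5 ± 5j, -11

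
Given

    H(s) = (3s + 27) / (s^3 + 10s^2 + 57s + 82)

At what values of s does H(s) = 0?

s = -9

Set the numerator to zero: 3s + 27 = 0, i.e. 3·(s + 9) = 0.
So s = -9.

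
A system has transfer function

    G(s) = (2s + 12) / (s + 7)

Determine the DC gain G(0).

G(0) = 12/7 ≈ 1.714

Set s = 0: G(0) = (12) / (7) = 12/7.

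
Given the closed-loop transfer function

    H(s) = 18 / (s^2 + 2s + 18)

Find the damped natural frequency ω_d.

Comparing s^2 + 2s + 18 to s^2 + 2ζωₙs + ωₙ²: ωₙ = √18 ≈ 4.243 rad/s and ζ = 2/(2·√18) ≈ 0.2357.
ζωₙ = 2/2 = 1, so ω_d = ωₙ√(1−ζ²) = √(ωₙ² − (ζωₙ)²) = √(18 − 1²) = √17 ≈ 4.123 rad/s.

ω_d ≈ 4.123 rad/s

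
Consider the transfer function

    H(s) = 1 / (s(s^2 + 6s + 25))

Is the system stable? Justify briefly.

marginally stable

The poles can be read from the denominator factors: s = 0, -3 ± 4j.
Since the simple pole(s) at s = 0 lie on the jω-axis with none in the right half-plane, the system is marginally stable.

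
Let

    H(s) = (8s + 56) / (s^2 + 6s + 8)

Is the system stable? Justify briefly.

The denominator s^2 + 6s + 8 factors as (s + 2)(s + 4), giving poles at s = -2, -4.
Since all poles lie strictly in the left half-plane, the system is stable.

stable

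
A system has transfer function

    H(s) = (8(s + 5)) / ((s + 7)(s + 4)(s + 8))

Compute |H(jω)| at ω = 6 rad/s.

|H(j6)| ≈ 0.09398

Substitute s = j6: numerator = 40 + j48, denominator = -460 + j480.
|H(j6)| = |40 + j48| / |-460 + j480| = 62.482 / 664.83 ≈ 0.09398.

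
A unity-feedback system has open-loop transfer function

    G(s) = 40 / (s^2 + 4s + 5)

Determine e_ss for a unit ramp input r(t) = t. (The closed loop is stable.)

G(s) has no poles at the origin.
This is a Type 0 system; Kv = lim_{s→0} s·G(s) = 0, so the steady-state error for a ramp input is infinite.

e_ss = ∞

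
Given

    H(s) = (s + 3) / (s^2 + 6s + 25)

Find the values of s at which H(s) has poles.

The poles are the roots of the denominator s^2 + 6s + 25 = 0.
Using the quadratic formula: s = (-6 ± √(-64))/2 = -3 ± 4j.

s = -3 + 4j, -3 - 4j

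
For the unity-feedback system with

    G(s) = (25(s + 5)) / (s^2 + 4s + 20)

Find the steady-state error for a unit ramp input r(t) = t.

G(s) has no poles at the origin.
This is a Type 0 system; Kv = lim_{s→0} s·G(s) = 0, so the steady-state error for a ramp input is infinite.

e_ss = ∞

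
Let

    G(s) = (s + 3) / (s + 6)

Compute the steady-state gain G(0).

At s = 0 each factor (s + a) contributes a and each (s^2 + bs + c) contributes c.
G(0) = 1·(3) / ((6)) = 3/6 = 1/2.

G(0) = 1/2 ≈ 0.5000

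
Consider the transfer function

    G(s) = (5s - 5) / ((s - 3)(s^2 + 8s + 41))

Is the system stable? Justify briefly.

unstable

The poles can be read from the denominator factors: s = 3, -4 ± 5j.
Since the pole(s) at s = 3 lie in the right half-plane, the system is unstable.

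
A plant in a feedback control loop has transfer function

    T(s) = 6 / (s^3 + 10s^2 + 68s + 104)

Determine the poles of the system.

The poles are the roots of the denominator s^3 + 10s^2 + 68s + 104 = 0.
Trying s = -2: the polynomial evaluates to 0, so (s + 2) is a factor.
Dividing out leaves s^2 + 8s + 52 = 0.
The quadratic formula then gives s = -4 ± 6j.

s = -4 ± 6j, -2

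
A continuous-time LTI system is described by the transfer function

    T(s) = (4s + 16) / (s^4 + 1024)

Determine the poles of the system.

The poles are the roots of the denominator s^4 + 1024 = 0.
No real roots exist; factor into two real quadratics: (s^2 - 8s + 32)(s^2 + 8s + 32) = 0.
Each quadratic gives a conjugate pair via the quadratic formula.

s = 4 ± 4j, -4 ± 4j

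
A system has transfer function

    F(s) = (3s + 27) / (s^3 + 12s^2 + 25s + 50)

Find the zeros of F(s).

Set the numerator to zero: 3s + 27 = 0, i.e. 3·(s + 9) = 0.
So s = -9.

s = -9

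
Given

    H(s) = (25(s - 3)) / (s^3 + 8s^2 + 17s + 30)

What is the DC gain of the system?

Set s = 0: H(0) = (-75) / (30) = -5/2.

H(0) = -5/2 ≈ -2.500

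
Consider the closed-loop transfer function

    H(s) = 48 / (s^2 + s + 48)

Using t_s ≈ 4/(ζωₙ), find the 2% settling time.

Comparing s^2 + s + 48 to s^2 + 2ζωₙs + ωₙ²: ωₙ = √48 ≈ 6.928 rad/s and ζ = 1/(2·√48) ≈ 0.07217.
ζωₙ = 1/2 = 0.5, so t_s ≈ 4/(ζωₙ) = 4/0.5 = 8 s.

t_s ≈ 8 s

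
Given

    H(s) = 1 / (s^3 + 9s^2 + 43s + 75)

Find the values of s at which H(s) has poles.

s = -3 + 4j, -3 - 4j, -3

The poles are the roots of the denominator s^3 + 9s^2 + 43s + 75 = 0.
Trying s = -3: the polynomial evaluates to 0, so (s + 3) is a factor.
Dividing out leaves s^2 + 6s + 25 = 0.
The quadratic formula then gives s = -3 ± 4j.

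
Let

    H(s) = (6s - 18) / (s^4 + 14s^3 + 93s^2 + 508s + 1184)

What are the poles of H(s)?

The poles are the roots of the denominator s^4 + 14s^3 + 93s^2 + 508s + 1184 = 0.
Trying s = -8: the polynomial evaluates to 0, so (s + 8) is a factor.
Dividing out leaves s^3 + 6s^2 + 45s + 148 = 0.
This factors further as (s^2 + 2s + 37)(s + 4) = 0.

s = -8, -1 ± 6j, -4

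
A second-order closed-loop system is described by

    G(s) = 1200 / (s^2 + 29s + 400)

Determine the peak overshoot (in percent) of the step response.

Comparing s^2 + 29s + 400 to s^2 + 2ζωₙs + ωₙ²: ωₙ = 20 rad/s and ζ = 29/(2·20) = 0.725.
%OS = 100·exp(−πζ/√(1−ζ²)) = 100·exp(−π·0.725/√(1−0.725²)) ≈ 3.66%.

%OS ≈ 3.66%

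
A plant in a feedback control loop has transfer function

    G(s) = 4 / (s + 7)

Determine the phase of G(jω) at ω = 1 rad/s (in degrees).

At s = j1: numerator = 4, denominator = 7 + j1.
∠G = ∠num − ∠den = 0° − (8.1301°) = -8.130°.

∠G(j1) ≈ -8.130°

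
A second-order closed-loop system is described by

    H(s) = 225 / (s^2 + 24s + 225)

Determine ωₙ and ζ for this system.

Compare the denominator to the standard form s^2 + 2ζωₙs + ωₙ².
ωₙ² = 225, so ωₙ = 15 rad/s.
2ζωₙ = 24, so ζ = 24/(2·15) = 0.8.
With ζ = 0.8 the response is underdamped.

ωₙ = 15 rad/s, ζ = 0.8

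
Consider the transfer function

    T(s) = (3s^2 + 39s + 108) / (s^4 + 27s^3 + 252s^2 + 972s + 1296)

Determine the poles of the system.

s = -6, -12, -6, -3

The poles are the roots of the denominator s^4 + 27s^3 + 252s^2 + 972s + 1296 = 0.
Trying s = -6: the polynomial evaluates to 0, so (s + 6) is a factor.
Dividing out leaves s^3 + 21s^2 + 126s + 216 = 0.
This factors further as (s + 12)(s + 6)(s + 3) = 0.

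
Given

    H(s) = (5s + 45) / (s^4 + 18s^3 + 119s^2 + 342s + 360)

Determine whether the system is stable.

The denominator s^4 + 18s^3 + 119s^2 + 342s + 360 factors as (s + 6)(s + 4)(s + 3)(s + 5), giving poles at s = -6, -4, -3, -5.
Since all poles lie strictly in the left half-plane, the system is stable.

stable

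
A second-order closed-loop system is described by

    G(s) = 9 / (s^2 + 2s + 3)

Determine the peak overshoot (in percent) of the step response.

%OS ≈ 10.8%

Comparing s^2 + 2s + 3 to s^2 + 2ζωₙs + ωₙ²: ωₙ = √3 ≈ 1.732 rad/s and ζ = 2/(2·√3) ≈ 0.5774.
%OS = 100·exp(−πζ/√(1−ζ²)) = 100·exp(−π·0.5774/√(1−0.5774²)) ≈ 10.8%.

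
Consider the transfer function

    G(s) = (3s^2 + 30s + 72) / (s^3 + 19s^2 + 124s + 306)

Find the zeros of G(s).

Set the numerator to zero: 3s^2 + 30s + 72 = 0, i.e. 3·(s^2 + 10s + 24) = 0.
Factoring: (s + 4)(s + 6) = 0.

s = -4, -6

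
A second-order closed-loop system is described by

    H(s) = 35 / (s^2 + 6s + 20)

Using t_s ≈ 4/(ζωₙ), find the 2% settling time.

t_s ≈ 1.333 s

Comparing s^2 + 6s + 20 to s^2 + 2ζωₙs + ωₙ²: ωₙ = √20 ≈ 4.472 rad/s and ζ = 6/(2·√20) ≈ 0.6708.
ζωₙ = 6/2 = 3, so t_s ≈ 4/(ζωₙ) = 4/3 ≈ 1.333 s.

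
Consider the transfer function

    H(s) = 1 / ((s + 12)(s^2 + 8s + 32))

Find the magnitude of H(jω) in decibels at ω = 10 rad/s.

|H(j10)|_dB ≈ -64.3 dB

Substitute s = j10: numerator = 1, denominator = -1616 + j280.
|H(j10)| = |1| / |-1616 + j280| = 1 / 1640.1 ≈ 0.0006097.
In decibels: 20·log₁₀(0.0006097) ≈ -64.3 dB.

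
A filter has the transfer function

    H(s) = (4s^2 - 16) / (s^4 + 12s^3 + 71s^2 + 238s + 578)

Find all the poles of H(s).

The poles are the roots of the denominator s^4 + 12s^3 + 71s^2 + 238s + 578 = 0.
No real roots exist; factor into two real quadratics: (s^2 + 2s + 17)(s^2 + 10s + 34) = 0.
Each quadratic gives a conjugate pair via the quadratic formula.

s = -1 ± 4j, -5 ± 3j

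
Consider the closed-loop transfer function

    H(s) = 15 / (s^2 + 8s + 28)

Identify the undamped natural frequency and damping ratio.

Compare the denominator to the standard form s^2 + 2ζωₙs + ωₙ².
ωₙ² = 28, so ωₙ = √28 ≈ 5.292 rad/s.
2ζωₙ = 8, so ζ = 8/(2·√28) ≈ 0.7559.
With ζ = 0.7559 the response is underdamped.

ωₙ ≈ 5.292 rad/s, ζ ≈ 0.7559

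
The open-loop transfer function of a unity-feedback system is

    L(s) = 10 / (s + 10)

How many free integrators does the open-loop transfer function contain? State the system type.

Type 0

The denominator has no factor of s at the origin — no free integrator — so this is a Type 0 system.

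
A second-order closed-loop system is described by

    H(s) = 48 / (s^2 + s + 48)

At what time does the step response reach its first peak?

t_p ≈ 0.4546 s

Comparing s^2 + s + 48 to s^2 + 2ζωₙs + ωₙ²: ωₙ = √48 ≈ 6.928 rad/s and ζ = 1/(2·√48) ≈ 0.07217.
ζωₙ = 1/2 = 0.5, so ω_d = ωₙ√(1−ζ²) = √(ωₙ² − (ζωₙ)²) = √(48 − 0.5²) = √47.75 ≈ 6.910 rad/s.
t_p = π/ω_d = π/6.910 ≈ 0.4546 s.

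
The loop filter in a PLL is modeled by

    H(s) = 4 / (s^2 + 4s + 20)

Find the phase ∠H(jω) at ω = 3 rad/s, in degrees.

At s = j3: numerator = 4, denominator = 11 + j12.
∠H = ∠num − ∠den = 0° − (47.490°) = -47.49°.

∠H(j3) ≈ -47.49°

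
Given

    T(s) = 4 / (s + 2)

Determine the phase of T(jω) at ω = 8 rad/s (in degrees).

At s = j8: numerator = 4, denominator = 2 + j8.
∠T = ∠num − ∠den = 0° − (75.964°) = -75.96°.

∠T(j8) ≈ -75.96°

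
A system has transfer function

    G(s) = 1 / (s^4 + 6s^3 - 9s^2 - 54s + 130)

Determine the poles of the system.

The poles are the roots of the denominator s^4 + 6s^3 - 9s^2 - 54s + 130 = 0.
No real roots exist; factor into two real quadratics: (s^2 - 4s + 5)(s^2 + 10s + 26) = 0.
Each quadratic gives a conjugate pair via the quadratic formula.

s = 2 + j, 2 - j, -5 + j, -5 - j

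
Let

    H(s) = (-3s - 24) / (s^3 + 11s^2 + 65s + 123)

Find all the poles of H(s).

The poles are the roots of the denominator s^3 + 11s^2 + 65s + 123 = 0.
Trying s = -3: the polynomial evaluates to 0, so (s + 3) is a factor.
Dividing out leaves s^2 + 8s + 41 = 0.
The quadratic formula then gives s = -4 ± 5j.

s = -4 + 5j, -4 - 5j, -3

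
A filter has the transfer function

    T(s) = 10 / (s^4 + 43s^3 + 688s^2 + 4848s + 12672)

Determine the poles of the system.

The poles are the roots of the denominator s^4 + 43s^3 + 688s^2 + 4848s + 12672 = 0.
Trying s = -12: the polynomial evaluates to 0, so (s + 12) is a factor.
Dividing out leaves s^3 + 31s^2 + 316s + 1056 = 0.
This factors further as (s + 8)(s + 11)(s + 12) = 0.

s = -12, -8, -11, -12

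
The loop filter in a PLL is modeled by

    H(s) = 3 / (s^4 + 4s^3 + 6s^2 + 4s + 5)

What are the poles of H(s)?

s = ±j, -2 ± j

The poles are the roots of the denominator s^4 + 4s^3 + 6s^2 + 4s + 5 = 0.
No real roots exist; factor into two real quadratics: (s^2 + 1)(s^2 + 4s + 5) = 0.
Each quadratic gives a conjugate pair via the quadratic formula.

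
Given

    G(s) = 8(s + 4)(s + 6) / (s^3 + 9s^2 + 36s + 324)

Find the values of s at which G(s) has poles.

The poles are the roots of the denominator s^3 + 9s^2 + 36s + 324 = 0.
Trying s = -9: the polynomial evaluates to 0, so (s + 9) is a factor.
Dividing out leaves s^2 + 36 = 0.
The quadratic formula then gives s = 0 ± 6j.

s = 6j, -6j, -9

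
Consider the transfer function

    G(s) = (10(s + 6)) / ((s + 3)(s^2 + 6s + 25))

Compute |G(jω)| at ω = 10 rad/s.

|G(j10)| ≈ 0.1163

Substitute s = j10: numerator = 60 + j100, denominator = -825 - j570.
|G(j10)| = |60 + j100| / |-825 - j570| = 116.62 / 1002.8 ≈ 0.1163.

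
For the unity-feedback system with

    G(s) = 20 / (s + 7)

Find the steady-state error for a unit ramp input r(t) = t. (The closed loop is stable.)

G(s) has no poles at the origin.
This is a Type 0 system; Kv = lim_{s→0} s·G(s) = 0, so the steady-state error for a ramp input is infinite.

e_ss = ∞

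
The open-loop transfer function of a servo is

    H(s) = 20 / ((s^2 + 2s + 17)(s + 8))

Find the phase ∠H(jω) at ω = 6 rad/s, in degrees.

∠H(j6) ≈ 175.4°

At s = j6: numerator = 20, denominator = -224 - j18.
∠H = ∠num − ∠den = 0° − (-175.41°) = 175.4°.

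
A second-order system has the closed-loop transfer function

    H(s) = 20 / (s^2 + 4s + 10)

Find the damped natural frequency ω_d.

Comparing s^2 + 4s + 10 to s^2 + 2ζωₙs + ωₙ²: ωₙ = √10 ≈ 3.162 rad/s and ζ = 4/(2·√10) ≈ 0.6325.
ζωₙ = 4/2 = 2, so ω_d = ωₙ√(1−ζ²) = √(ωₙ² − (ζωₙ)²) = √(10 − 2²) = √6 ≈ 2.449 rad/s.

ω_d ≈ 2.449 rad/s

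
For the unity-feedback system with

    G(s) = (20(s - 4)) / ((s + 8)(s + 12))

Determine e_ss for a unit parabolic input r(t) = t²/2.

e_ss = ∞

G(s) has no poles at the origin.
This is a Type 0 system; Ka = lim_{s→0} s^2·G(s) = 0, so the steady-state error for a parabola input is infinite.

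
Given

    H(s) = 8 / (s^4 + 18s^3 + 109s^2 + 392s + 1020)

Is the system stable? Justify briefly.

stable

The denominator s^4 + 18s^3 + 109s^2 + 392s + 1020 factors as (s + 10)(s^2 + 2s + 17)(s + 6), giving poles at s = -10, -1 + 4j, -1 - 4j, -6.
Since all poles lie strictly in the left half-plane, the system is stable.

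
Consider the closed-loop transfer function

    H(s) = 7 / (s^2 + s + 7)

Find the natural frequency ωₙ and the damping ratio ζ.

ωₙ ≈ 2.646 rad/s, ζ ≈ 0.1890

Compare the denominator to the standard form s^2 + 2ζωₙs + ωₙ².
ωₙ² = 7, so ωₙ = √7 ≈ 2.646 rad/s.
2ζωₙ = 1, so ζ = 1/(2·√7) ≈ 0.1890.
With ζ = 0.1890 the response is underdamped.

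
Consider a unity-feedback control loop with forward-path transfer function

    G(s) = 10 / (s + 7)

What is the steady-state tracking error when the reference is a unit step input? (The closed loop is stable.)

G(s) has no poles at the origin.
This is a Type 0 system. Kp = lim_{s→0} G(s) = 10/7.
e_ss = 1/(1 + Kp) = 1/(1 + 10/7) = 7/17 ≈ 0.4118.

e_ss = 0.4118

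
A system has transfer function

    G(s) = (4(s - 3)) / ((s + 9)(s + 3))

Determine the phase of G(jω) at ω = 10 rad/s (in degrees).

At s = j10: numerator = -12 + j40, denominator = -73 + j120.
∠G = ∠num − ∠den = 106.70° − (121.31°) = -14.61°.

∠G(j10) ≈ -14.61°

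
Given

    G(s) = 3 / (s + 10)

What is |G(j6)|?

|G(j6)| ≈ 0.2572

Substitute s = j6: numerator = 3, denominator = 10 + j6.
|G(j6)| = |3| / |10 + j6| = 3 / 11.662 ≈ 0.2572.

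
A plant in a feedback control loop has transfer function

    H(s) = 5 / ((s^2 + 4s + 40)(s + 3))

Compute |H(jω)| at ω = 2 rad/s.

|H(j2)| ≈ 0.03760

Substitute s = j2: numerator = 5, denominator = 92 + j96.
|H(j2)| = |5| / |92 + j96| = 5 / 132.97 ≈ 0.03760.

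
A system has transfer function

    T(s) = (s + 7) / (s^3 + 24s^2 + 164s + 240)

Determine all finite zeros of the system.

s = -7

Set the numerator to zero: s + 7 = 0.
So s = -7.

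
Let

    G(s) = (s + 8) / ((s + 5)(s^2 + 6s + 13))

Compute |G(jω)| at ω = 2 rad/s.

Substitute s = j2: numerator = 8 + j2, denominator = 21 + j78.
|G(j2)| = |8 + j2| / |21 + j78| = 8.2462 / 80.777 ≈ 0.1021.

|G(j2)| ≈ 0.1021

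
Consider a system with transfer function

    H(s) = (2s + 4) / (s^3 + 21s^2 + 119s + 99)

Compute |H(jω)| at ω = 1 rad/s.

Substitute s = j1: numerator = 4 + j2, denominator = 78 + j118.
|H(j1)| = |4 + j2| / |78 + j118| = 4.4721 / 141.45 ≈ 0.03162.

|H(j1)| ≈ 0.03162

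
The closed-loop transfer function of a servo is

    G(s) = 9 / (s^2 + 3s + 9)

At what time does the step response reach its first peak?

t_p ≈ 1.209 s

Comparing s^2 + 3s + 9 to s^2 + 2ζωₙs + ωₙ²: ωₙ = 3 rad/s and ζ = 3/(2·3) = 0.5.
ζωₙ = 3/2 = 1.5, so ω_d = ωₙ√(1−ζ²) = √(ωₙ² − (ζωₙ)²) = √(9 − 1.5²) = √6.75 ≈ 2.598 rad/s.
t_p = π/ω_d = π/2.598 ≈ 1.209 s.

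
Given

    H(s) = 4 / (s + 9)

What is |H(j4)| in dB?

|H(j4)|_dB ≈ -7.83 dB

Substitute s = j4: numerator = 4, denominator = 9 + j4.
|H(j4)| = |4| / |9 + j4| = 4 / 9.8489 ≈ 0.4061.
In decibels: 20·log₁₀(0.4061) ≈ -7.83 dB.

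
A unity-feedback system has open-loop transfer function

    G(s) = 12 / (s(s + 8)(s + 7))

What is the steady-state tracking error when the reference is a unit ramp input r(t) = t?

G(s) has one pole at the origin.
This is a Type 1 system. Kv = lim_{s→0} s·G(s) = 12/56 = 3/14.
e_ss = 1/Kv = 1/(3/14) = 14/3 ≈ 4.667.

e_ss = 4.667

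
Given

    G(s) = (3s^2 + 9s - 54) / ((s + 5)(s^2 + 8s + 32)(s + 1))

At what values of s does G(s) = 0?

s = 3, -6

Set the numerator to zero: 3s^2 + 9s - 54 = 0, i.e. 3·(s^2 + 3s - 18) = 0.
Factoring: (s - 3)(s + 6) = 0.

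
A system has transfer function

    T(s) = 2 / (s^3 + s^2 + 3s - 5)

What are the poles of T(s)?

The poles are the roots of the denominator s^3 + s^2 + 3s - 5 = 0.
Trying s = 1: the polynomial evaluates to 0, so (s - 1) is a factor.
Dividing out leaves s^2 + 2s + 5 = 0.
The quadratic formula then gives s = -1 ± 2j.

s = -1 + 2j, -1 - 2j, 1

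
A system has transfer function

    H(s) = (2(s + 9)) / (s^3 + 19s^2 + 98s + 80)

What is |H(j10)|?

Substitute s = j10: numerator = 18 + j20, denominator = -1820 - j20.
|H(j10)| = |18 + j20| / |-1820 - j20| = 26.907 / 1820.1 ≈ 0.01478.

|H(j10)| ≈ 0.01478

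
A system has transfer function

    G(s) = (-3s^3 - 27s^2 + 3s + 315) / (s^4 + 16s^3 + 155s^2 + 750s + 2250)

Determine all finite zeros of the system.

s = -5, -7, 3

Set the numerator to zero: -3s^3 - 27s^2 + 3s + 315 = 0, i.e. -3·(s^3 + 9s^2 - s - 105) = 0.
Factoring: (s + 5)(s + 7)(s - 3) = 0.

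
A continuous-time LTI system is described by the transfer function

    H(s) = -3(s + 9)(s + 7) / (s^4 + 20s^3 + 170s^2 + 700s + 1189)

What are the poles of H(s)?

The poles are the roots of the denominator s^4 + 20s^3 + 170s^2 + 700s + 1189 = 0.
No real roots exist; factor into two real quadratics: (s^2 + 10s + 41)(s^2 + 10s + 29) = 0.
Each quadratic gives a conjugate pair via the quadratic formula.

s = -5 ± 4j, -5 ± 2j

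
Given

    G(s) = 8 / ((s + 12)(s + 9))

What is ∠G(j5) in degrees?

∠G(j5) ≈ -51.67°

At s = j5: numerator = 8, denominator = 83 + j105.
∠G = ∠num − ∠den = 0° − (51.674°) = -51.67°.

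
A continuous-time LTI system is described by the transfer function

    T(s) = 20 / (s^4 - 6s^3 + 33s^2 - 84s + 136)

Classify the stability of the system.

The denominator s^4 - 6s^3 + 33s^2 - 84s + 136 factors as (s^2 - 4s + 8)(s^2 - 2s + 17), giving poles at s = 2 ± 2j, 1 ± 4j.
Since the pole(s) at s = 2 ± 2j, 1 ± 4j lie in the right half-plane, the system is unstable.

unstable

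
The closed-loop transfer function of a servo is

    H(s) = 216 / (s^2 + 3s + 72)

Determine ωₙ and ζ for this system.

Compare the denominator to the standard form s^2 + 2ζωₙs + ωₙ².
ωₙ² = 72, so ωₙ = √72 ≈ 8.485 rad/s.
2ζωₙ = 3, so ζ = 3/(2·√72) ≈ 0.1768.
With ζ = 0.1768 the response is underdamped.

ωₙ ≈ 8.485 rad/s, ζ ≈ 0.1768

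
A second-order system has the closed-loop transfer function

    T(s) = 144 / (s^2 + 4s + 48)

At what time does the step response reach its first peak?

Comparing s^2 + 4s + 48 to s^2 + 2ζωₙs + ωₙ²: ωₙ = √48 ≈ 6.928 rad/s and ζ = 4/(2·√48) ≈ 0.2887.
ζωₙ = 4/2 = 2, so ω_d = ωₙ√(1−ζ²) = √(ωₙ² − (ζωₙ)²) = √(48 − 2²) = √44 ≈ 6.633 rad/s.
t_p = π/ω_d = π/6.633 ≈ 0.4736 s.

t_p ≈ 0.4736 s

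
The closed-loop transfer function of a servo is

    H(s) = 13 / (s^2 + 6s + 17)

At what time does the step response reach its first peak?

Comparing s^2 + 6s + 17 to s^2 + 2ζωₙs + ωₙ²: ωₙ = √17 ≈ 4.123 rad/s and ζ = 6/(2·√17) ≈ 0.7276.
ζωₙ = 6/2 = 3, so ω_d = ωₙ√(1−ζ²) = √(ωₙ² − (ζωₙ)²) = √(17 − 3²) = √8 ≈ 2.828 rad/s.
t_p = π/ω_d = π/2.828 ≈ 1.111 s.

t_p ≈ 1.111 s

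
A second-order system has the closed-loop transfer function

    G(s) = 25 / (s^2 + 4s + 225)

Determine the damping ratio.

ζ ≈ 0.1333

Compare the denominator to the standard form s^2 + 2ζωₙs + ωₙ².
ωₙ² = 225, so ωₙ = 15 rad/s.
2ζωₙ = 4, so ζ = 4/(2·15) ≈ 0.1333.
With ζ = 0.1333 the response is underdamped.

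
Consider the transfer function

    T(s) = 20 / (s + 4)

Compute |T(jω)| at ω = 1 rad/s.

|T(j1)| ≈ 4.851

Substitute s = j1: numerator = 20, denominator = 4 + j1.
|T(j1)| = |20| / |4 + j1| = 20 / 4.1231 ≈ 4.851.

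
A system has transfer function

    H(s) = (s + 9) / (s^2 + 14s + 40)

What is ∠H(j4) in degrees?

At s = j4: numerator = 9 + j4, denominator = 24 + j56.
∠H = ∠num − ∠den = 23.962° − (66.801°) = -42.84°.

∠H(j4) ≈ -42.84°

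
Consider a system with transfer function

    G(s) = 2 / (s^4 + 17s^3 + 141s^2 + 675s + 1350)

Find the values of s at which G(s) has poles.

The poles are the roots of the denominator s^4 + 17s^3 + 141s^2 + 675s + 1350 = 0.
Trying s = -6: the polynomial evaluates to 0, so (s + 6) is a factor.
Dividing out leaves s^3 + 11s^2 + 75s + 225 = 0.
This factors further as (s^2 + 6s + 45)(s + 5) = 0.

s = -3 ± 6j, -6, -5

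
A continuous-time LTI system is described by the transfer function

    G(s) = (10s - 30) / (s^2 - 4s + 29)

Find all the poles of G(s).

s = 2 + 5j, 2 - 5j

The poles are the roots of the denominator s^2 - 4s + 29 = 0.
Using the quadratic formula: s = (4 ± √(-100))/2 = 2 ± 5j.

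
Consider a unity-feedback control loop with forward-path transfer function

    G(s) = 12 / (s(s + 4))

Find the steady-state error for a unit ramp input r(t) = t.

G(s) has one pole at the origin.
This is a Type 1 system. Kv = lim_{s→0} s·G(s) = 12/4 = 3.
e_ss = 1/Kv = 1/(3) = 1/3 ≈ 0.3333.

e_ss = 0.3333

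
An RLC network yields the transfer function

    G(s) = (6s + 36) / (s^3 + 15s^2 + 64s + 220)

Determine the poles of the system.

The poles are the roots of the denominator s^3 + 15s^2 + 64s + 220 = 0.
Trying s = -11: the polynomial evaluates to 0, so (s + 11) is a factor.
Dividing out leaves s^2 + 4s + 20 = 0.
The quadratic formula then gives s = -2 ± 4j.

s = -2 ± 4j, -11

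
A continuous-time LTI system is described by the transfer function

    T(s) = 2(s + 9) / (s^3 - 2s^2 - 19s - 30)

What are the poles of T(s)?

s = -2 ± j, 6

The poles are the roots of the denominator s^3 - 2s^2 - 19s - 30 = 0.
Trying s = 6: the polynomial evaluates to 0, so (s - 6) is a factor.
Dividing out leaves s^2 + 4s + 5 = 0.
The quadratic formula then gives s = -2 ± 1j.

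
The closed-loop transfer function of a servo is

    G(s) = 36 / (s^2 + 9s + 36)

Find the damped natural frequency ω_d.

ω_d ≈ 3.969 rad/s

Comparing s^2 + 9s + 36 to s^2 + 2ζωₙs + ωₙ²: ωₙ = 6 rad/s and ζ = 9/(2·6) = 0.75.
ζωₙ = 9/2 = 4.5, so ω_d = ωₙ√(1−ζ²) = √(ωₙ² − (ζωₙ)²) = √(36 − 4.5²) = √15.75 ≈ 3.969 rad/s.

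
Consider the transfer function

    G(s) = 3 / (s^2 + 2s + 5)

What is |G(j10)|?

|G(j10)| ≈ 0.03090

Substitute s = j10: numerator = 3, denominator = -95 + j20.
|G(j10)| = |3| / |-95 + j20| = 3 / 97.082 ≈ 0.03090.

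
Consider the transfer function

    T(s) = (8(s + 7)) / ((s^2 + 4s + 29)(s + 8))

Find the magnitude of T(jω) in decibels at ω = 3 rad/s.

|T(j3)|_dB ≈ -10.3 dB

Substitute s = j3: numerator = 56 + j24, denominator = 124 + j156.
|T(j3)| = |56 + j24| / |124 + j156| = 60.926 / 199.28 ≈ 0.3057.
In decibels: 20·log₁₀(0.3057) ≈ -10.3 dB.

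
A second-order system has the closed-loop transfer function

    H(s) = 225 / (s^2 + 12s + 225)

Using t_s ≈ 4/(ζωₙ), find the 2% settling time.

t_s ≈ 0.6667 s

Comparing s^2 + 12s + 225 to s^2 + 2ζωₙs + ωₙ²: ωₙ = 15 rad/s and ζ = 12/(2·15) = 0.4.
ζωₙ = 12/2 = 6, so t_s ≈ 4/(ζωₙ) = 4/6 ≈ 0.6667 s.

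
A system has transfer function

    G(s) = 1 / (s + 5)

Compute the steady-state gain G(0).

G(0) = 1/5 ≈ 0.2000

At s = 0 each factor (s + a) contributes a and each (s^2 + bs + c) contributes c.
G(0) = 1·1 / ((5)) = 1/5 = 1/5.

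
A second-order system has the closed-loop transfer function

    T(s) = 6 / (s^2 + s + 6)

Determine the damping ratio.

Compare the denominator to the standard form s^2 + 2ζωₙs + ωₙ².
ωₙ² = 6, so ωₙ = √6 ≈ 2.449 rad/s.
2ζωₙ = 1, so ζ = 1/(2·√6) ≈ 0.2041.
With ζ = 0.2041 the response is underdamped.

ζ ≈ 0.2041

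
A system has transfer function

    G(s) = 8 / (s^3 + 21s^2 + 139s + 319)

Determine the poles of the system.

The poles are the roots of the denominator s^3 + 21s^2 + 139s + 319 = 0.
Trying s = -11: the polynomial evaluates to 0, so (s + 11) is a factor.
Dividing out leaves s^2 + 10s + 29 = 0.
The quadratic formula then gives s = -5 ± 2j.

s = -5 + 2j, -5 - 2j, -11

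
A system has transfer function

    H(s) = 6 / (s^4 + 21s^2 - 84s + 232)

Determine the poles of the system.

s = 2 + 2j, 2 - 2j, -2 + 5j, -2 - 5j

The poles are the roots of the denominator s^4 + 21s^2 - 84s + 232 = 0.
No real roots exist; factor into two real quadratics: (s^2 - 4s + 8)(s^2 + 4s + 29) = 0.
Each quadratic gives a conjugate pair via the quadratic formula.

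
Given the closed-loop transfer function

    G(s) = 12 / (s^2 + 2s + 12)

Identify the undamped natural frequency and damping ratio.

Compare the denominator to the standard form s^2 + 2ζωₙs + ωₙ².
ωₙ² = 12, so ωₙ = √12 ≈ 3.464 rad/s.
2ζωₙ = 2, so ζ = 2/(2·√12) ≈ 0.2887.

ωₙ ≈ 3.464 rad/s, ζ ≈ 0.2887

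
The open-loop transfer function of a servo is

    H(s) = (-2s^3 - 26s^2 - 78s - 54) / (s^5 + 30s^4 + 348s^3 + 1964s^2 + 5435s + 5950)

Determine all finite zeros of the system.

Set the numerator to zero: -2s^3 - 26s^2 - 78s - 54 = 0, i.e. -2·(s^3 + 13s^2 + 39s + 27) = 0.
Factoring: (s + 9)(s + 3)(s + 1) = 0.

s = -9, -3, -1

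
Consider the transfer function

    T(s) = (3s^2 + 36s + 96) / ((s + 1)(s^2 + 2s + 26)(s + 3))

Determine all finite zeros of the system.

s = -4, -8

Set the numerator to zero: 3s^2 + 36s + 96 = 0, i.e. 3·(s^2 + 12s + 32) = 0.
Factoring: (s + 4)(s + 8) = 0.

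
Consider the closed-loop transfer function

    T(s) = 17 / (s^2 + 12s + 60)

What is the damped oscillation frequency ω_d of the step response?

Comparing s^2 + 12s + 60 to s^2 + 2ζωₙs + ωₙ²: ωₙ = √60 ≈ 7.746 rad/s and ζ = 12/(2·√60) ≈ 0.7746.
ζωₙ = 12/2 = 6, so ω_d = ωₙ√(1−ζ²) = √(ωₙ² − (ζωₙ)²) = √(60 − 6²) = √24 ≈ 4.899 rad/s.

ω_d ≈ 4.899 rad/s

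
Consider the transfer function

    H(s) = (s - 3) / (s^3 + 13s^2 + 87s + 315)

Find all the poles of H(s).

s = -3 + 6j, -3 - 6j, -7

The poles are the roots of the denominator s^3 + 13s^2 + 87s + 315 = 0.
Trying s = -7: the polynomial evaluates to 0, so (s + 7) is a factor.
Dividing out leaves s^2 + 6s + 45 = 0.
The quadratic formula then gives s = -3 ± 6j.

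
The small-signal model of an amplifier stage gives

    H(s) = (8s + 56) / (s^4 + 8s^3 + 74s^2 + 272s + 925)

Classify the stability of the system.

stable

The denominator s^4 + 8s^3 + 74s^2 + 272s + 925 factors as (s^2 + 2s + 37)(s^2 + 6s + 25), giving poles at s = -1 + 6j, -1 - 6j, -3 + 4j, -3 - 4j.
Since all poles lie strictly in the left half-plane, the system is stable.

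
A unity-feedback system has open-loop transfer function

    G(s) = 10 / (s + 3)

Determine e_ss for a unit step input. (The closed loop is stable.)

e_ss = 0.2308

G(s) has no poles at the origin.
This is a Type 0 system. Kp = lim_{s→0} G(s) = 10/3.
e_ss = 1/(1 + Kp) = 1/(1 + 10/3) = 3/13 ≈ 0.2308.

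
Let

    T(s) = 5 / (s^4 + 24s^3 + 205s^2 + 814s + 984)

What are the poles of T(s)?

s = -5 ± 4j, -2, -12

The poles are the roots of the denominator s^4 + 24s^3 + 205s^2 + 814s + 984 = 0.
Trying s = -2: the polynomial evaluates to 0, so (s + 2) is a factor.
Dividing out leaves s^3 + 22s^2 + 161s + 492 = 0.
This factors further as (s^2 + 10s + 41)(s + 12) = 0.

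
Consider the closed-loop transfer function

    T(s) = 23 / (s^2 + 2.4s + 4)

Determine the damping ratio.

Compare the denominator to the standard form s^2 + 2ζωₙs + ωₙ².
ωₙ² = 4, so ωₙ = 2 rad/s.
2ζωₙ = 2.4, so ζ = 2.4/(2·2) = 0.6.

ζ = 0.6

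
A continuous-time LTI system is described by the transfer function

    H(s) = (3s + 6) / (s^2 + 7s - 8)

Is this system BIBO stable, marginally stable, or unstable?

unstable

The denominator s^2 + 7s - 8 factors as (s + 8)(s - 1), giving poles at s = -8, 1.
Since the pole(s) at s = 1 lie in the right half-plane, the system is unstable.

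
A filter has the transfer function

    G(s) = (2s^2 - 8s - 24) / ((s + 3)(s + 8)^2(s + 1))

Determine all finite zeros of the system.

s = 6, -2

Set the numerator to zero: 2s^2 - 8s - 24 = 0, i.e. 2·(s^2 - 4s - 12) = 0.
Factoring: (s - 6)(s + 2) = 0.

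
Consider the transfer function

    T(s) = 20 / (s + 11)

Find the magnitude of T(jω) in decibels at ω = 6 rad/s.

|T(j6)|_dB ≈ 4.06 dB

Substitute s = j6: numerator = 20, denominator = 11 + j6.
|T(j6)| = |20| / |11 + j6| = 20 / 12.530 ≈ 1.596.
In decibels: 20·log₁₀(1.596) ≈ 4.06 dB.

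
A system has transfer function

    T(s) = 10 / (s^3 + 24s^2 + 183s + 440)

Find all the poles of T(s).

s = -5, -11, -8

The poles are the roots of the denominator s^3 + 24s^2 + 183s + 440 = 0.
Trying s = -5: the polynomial evaluates to 0, so (s + 5) is a factor.
Dividing out leaves s^2 + 19s + 88 = 0.
Factoring the quadratic: (s + 11)(s + 8) = 0.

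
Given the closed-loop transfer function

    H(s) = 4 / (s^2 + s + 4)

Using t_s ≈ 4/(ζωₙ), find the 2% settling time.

Comparing s^2 + s + 4 to s^2 + 2ζωₙs + ωₙ²: ωₙ = 2 rad/s and ζ = 1/(2·2) = 0.25.
ζωₙ = 1/2 = 0.5, so t_s ≈ 4/(ζωₙ) = 4/0.5 = 8 s.

t_s ≈ 8 s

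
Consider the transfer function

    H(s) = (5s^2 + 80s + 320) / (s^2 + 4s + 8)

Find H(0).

Set s = 0: H(0) = (320) / (8) = 40.

H(0) = 40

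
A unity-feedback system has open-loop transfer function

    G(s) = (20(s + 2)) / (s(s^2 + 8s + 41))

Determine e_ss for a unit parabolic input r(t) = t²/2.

e_ss = ∞

G(s) has one pole at the origin.
This is a Type 1 system; Ka = lim_{s→0} s^2·G(s) = 0, so the steady-state error for a parabola input is infinite.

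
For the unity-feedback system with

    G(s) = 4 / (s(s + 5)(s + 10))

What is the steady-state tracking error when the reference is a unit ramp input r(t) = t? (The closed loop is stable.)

e_ss = 12.50

G(s) has one pole at the origin.
This is a Type 1 system. Kv = lim_{s→0} s·G(s) = 4/50 = 2/25.
e_ss = 1/Kv = 1/(2/25) = 25/2 ≈ 12.50.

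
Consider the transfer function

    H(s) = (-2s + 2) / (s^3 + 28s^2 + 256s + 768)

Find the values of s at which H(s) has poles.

s = -8, -8, -12

The poles are the roots of the denominator s^3 + 28s^2 + 256s + 768 = 0.
Trying s = -8: the polynomial evaluates to 0, so (s + 8) is a factor.
Dividing out leaves s^2 + 20s + 96 = 0.
Factoring the quadratic: (s + 8)(s + 12) = 0.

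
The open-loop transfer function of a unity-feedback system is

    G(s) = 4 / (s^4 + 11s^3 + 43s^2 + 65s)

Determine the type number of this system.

Type 1

Factor s from the denominator: s^4 + 11s^3 + 43s^2 + 65s = s·(s^3 + 11s^2 + 43s + 65).
There is 1 pole at the origin, so the system is Type 1.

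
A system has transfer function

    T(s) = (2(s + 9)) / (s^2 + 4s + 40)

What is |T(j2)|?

|T(j2)| = 0.5000

Substitute s = j2: numerator = 18 + j4, denominator = 36 + j8.
|T(j2)| = |18 + j4| / |36 + j8| = 18.439 / 36.878 = 0.5000.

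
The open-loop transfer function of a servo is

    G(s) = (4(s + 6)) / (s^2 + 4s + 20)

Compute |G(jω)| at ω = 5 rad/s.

|G(j5)| ≈ 1.515

Substitute s = j5: numerator = 24 + j20, denominator = -5 + j20.
|G(j5)| = |24 + j20| / |-5 + j20| = 31.241 / 20.616 ≈ 1.515.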